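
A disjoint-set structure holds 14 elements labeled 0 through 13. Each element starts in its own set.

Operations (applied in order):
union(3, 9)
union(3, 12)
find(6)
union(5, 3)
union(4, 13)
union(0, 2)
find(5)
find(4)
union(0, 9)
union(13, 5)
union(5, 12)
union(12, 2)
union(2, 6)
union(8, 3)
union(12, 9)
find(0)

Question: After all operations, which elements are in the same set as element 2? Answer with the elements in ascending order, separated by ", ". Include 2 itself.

Answer: 0, 2, 3, 4, 5, 6, 8, 9, 12, 13

Derivation:
Step 1: union(3, 9) -> merged; set of 3 now {3, 9}
Step 2: union(3, 12) -> merged; set of 3 now {3, 9, 12}
Step 3: find(6) -> no change; set of 6 is {6}
Step 4: union(5, 3) -> merged; set of 5 now {3, 5, 9, 12}
Step 5: union(4, 13) -> merged; set of 4 now {4, 13}
Step 6: union(0, 2) -> merged; set of 0 now {0, 2}
Step 7: find(5) -> no change; set of 5 is {3, 5, 9, 12}
Step 8: find(4) -> no change; set of 4 is {4, 13}
Step 9: union(0, 9) -> merged; set of 0 now {0, 2, 3, 5, 9, 12}
Step 10: union(13, 5) -> merged; set of 13 now {0, 2, 3, 4, 5, 9, 12, 13}
Step 11: union(5, 12) -> already same set; set of 5 now {0, 2, 3, 4, 5, 9, 12, 13}
Step 12: union(12, 2) -> already same set; set of 12 now {0, 2, 3, 4, 5, 9, 12, 13}
Step 13: union(2, 6) -> merged; set of 2 now {0, 2, 3, 4, 5, 6, 9, 12, 13}
Step 14: union(8, 3) -> merged; set of 8 now {0, 2, 3, 4, 5, 6, 8, 9, 12, 13}
Step 15: union(12, 9) -> already same set; set of 12 now {0, 2, 3, 4, 5, 6, 8, 9, 12, 13}
Step 16: find(0) -> no change; set of 0 is {0, 2, 3, 4, 5, 6, 8, 9, 12, 13}
Component of 2: {0, 2, 3, 4, 5, 6, 8, 9, 12, 13}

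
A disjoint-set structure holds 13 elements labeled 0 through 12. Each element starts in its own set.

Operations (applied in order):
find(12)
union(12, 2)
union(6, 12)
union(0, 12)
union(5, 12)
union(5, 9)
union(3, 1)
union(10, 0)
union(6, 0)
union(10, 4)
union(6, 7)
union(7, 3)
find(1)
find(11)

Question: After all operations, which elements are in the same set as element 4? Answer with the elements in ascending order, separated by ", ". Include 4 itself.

Answer: 0, 1, 2, 3, 4, 5, 6, 7, 9, 10, 12

Derivation:
Step 1: find(12) -> no change; set of 12 is {12}
Step 2: union(12, 2) -> merged; set of 12 now {2, 12}
Step 3: union(6, 12) -> merged; set of 6 now {2, 6, 12}
Step 4: union(0, 12) -> merged; set of 0 now {0, 2, 6, 12}
Step 5: union(5, 12) -> merged; set of 5 now {0, 2, 5, 6, 12}
Step 6: union(5, 9) -> merged; set of 5 now {0, 2, 5, 6, 9, 12}
Step 7: union(3, 1) -> merged; set of 3 now {1, 3}
Step 8: union(10, 0) -> merged; set of 10 now {0, 2, 5, 6, 9, 10, 12}
Step 9: union(6, 0) -> already same set; set of 6 now {0, 2, 5, 6, 9, 10, 12}
Step 10: union(10, 4) -> merged; set of 10 now {0, 2, 4, 5, 6, 9, 10, 12}
Step 11: union(6, 7) -> merged; set of 6 now {0, 2, 4, 5, 6, 7, 9, 10, 12}
Step 12: union(7, 3) -> merged; set of 7 now {0, 1, 2, 3, 4, 5, 6, 7, 9, 10, 12}
Step 13: find(1) -> no change; set of 1 is {0, 1, 2, 3, 4, 5, 6, 7, 9, 10, 12}
Step 14: find(11) -> no change; set of 11 is {11}
Component of 4: {0, 1, 2, 3, 4, 5, 6, 7, 9, 10, 12}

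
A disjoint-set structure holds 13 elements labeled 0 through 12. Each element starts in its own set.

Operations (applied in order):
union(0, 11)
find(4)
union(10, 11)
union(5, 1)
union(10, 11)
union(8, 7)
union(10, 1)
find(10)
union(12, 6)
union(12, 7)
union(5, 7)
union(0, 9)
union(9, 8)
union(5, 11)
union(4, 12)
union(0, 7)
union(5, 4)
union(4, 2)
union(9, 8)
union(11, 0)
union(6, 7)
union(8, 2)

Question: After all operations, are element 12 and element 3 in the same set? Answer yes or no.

Step 1: union(0, 11) -> merged; set of 0 now {0, 11}
Step 2: find(4) -> no change; set of 4 is {4}
Step 3: union(10, 11) -> merged; set of 10 now {0, 10, 11}
Step 4: union(5, 1) -> merged; set of 5 now {1, 5}
Step 5: union(10, 11) -> already same set; set of 10 now {0, 10, 11}
Step 6: union(8, 7) -> merged; set of 8 now {7, 8}
Step 7: union(10, 1) -> merged; set of 10 now {0, 1, 5, 10, 11}
Step 8: find(10) -> no change; set of 10 is {0, 1, 5, 10, 11}
Step 9: union(12, 6) -> merged; set of 12 now {6, 12}
Step 10: union(12, 7) -> merged; set of 12 now {6, 7, 8, 12}
Step 11: union(5, 7) -> merged; set of 5 now {0, 1, 5, 6, 7, 8, 10, 11, 12}
Step 12: union(0, 9) -> merged; set of 0 now {0, 1, 5, 6, 7, 8, 9, 10, 11, 12}
Step 13: union(9, 8) -> already same set; set of 9 now {0, 1, 5, 6, 7, 8, 9, 10, 11, 12}
Step 14: union(5, 11) -> already same set; set of 5 now {0, 1, 5, 6, 7, 8, 9, 10, 11, 12}
Step 15: union(4, 12) -> merged; set of 4 now {0, 1, 4, 5, 6, 7, 8, 9, 10, 11, 12}
Step 16: union(0, 7) -> already same set; set of 0 now {0, 1, 4, 5, 6, 7, 8, 9, 10, 11, 12}
Step 17: union(5, 4) -> already same set; set of 5 now {0, 1, 4, 5, 6, 7, 8, 9, 10, 11, 12}
Step 18: union(4, 2) -> merged; set of 4 now {0, 1, 2, 4, 5, 6, 7, 8, 9, 10, 11, 12}
Step 19: union(9, 8) -> already same set; set of 9 now {0, 1, 2, 4, 5, 6, 7, 8, 9, 10, 11, 12}
Step 20: union(11, 0) -> already same set; set of 11 now {0, 1, 2, 4, 5, 6, 7, 8, 9, 10, 11, 12}
Step 21: union(6, 7) -> already same set; set of 6 now {0, 1, 2, 4, 5, 6, 7, 8, 9, 10, 11, 12}
Step 22: union(8, 2) -> already same set; set of 8 now {0, 1, 2, 4, 5, 6, 7, 8, 9, 10, 11, 12}
Set of 12: {0, 1, 2, 4, 5, 6, 7, 8, 9, 10, 11, 12}; 3 is not a member.

Answer: no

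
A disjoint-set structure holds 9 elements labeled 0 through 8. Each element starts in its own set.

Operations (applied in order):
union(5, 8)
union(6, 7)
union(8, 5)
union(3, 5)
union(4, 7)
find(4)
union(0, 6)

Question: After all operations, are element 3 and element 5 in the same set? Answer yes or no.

Answer: yes

Derivation:
Step 1: union(5, 8) -> merged; set of 5 now {5, 8}
Step 2: union(6, 7) -> merged; set of 6 now {6, 7}
Step 3: union(8, 5) -> already same set; set of 8 now {5, 8}
Step 4: union(3, 5) -> merged; set of 3 now {3, 5, 8}
Step 5: union(4, 7) -> merged; set of 4 now {4, 6, 7}
Step 6: find(4) -> no change; set of 4 is {4, 6, 7}
Step 7: union(0, 6) -> merged; set of 0 now {0, 4, 6, 7}
Set of 3: {3, 5, 8}; 5 is a member.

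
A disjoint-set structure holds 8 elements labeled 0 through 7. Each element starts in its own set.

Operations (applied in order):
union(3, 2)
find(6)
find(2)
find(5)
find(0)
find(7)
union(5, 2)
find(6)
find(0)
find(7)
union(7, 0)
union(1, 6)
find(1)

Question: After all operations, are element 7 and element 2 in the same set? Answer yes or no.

Answer: no

Derivation:
Step 1: union(3, 2) -> merged; set of 3 now {2, 3}
Step 2: find(6) -> no change; set of 6 is {6}
Step 3: find(2) -> no change; set of 2 is {2, 3}
Step 4: find(5) -> no change; set of 5 is {5}
Step 5: find(0) -> no change; set of 0 is {0}
Step 6: find(7) -> no change; set of 7 is {7}
Step 7: union(5, 2) -> merged; set of 5 now {2, 3, 5}
Step 8: find(6) -> no change; set of 6 is {6}
Step 9: find(0) -> no change; set of 0 is {0}
Step 10: find(7) -> no change; set of 7 is {7}
Step 11: union(7, 0) -> merged; set of 7 now {0, 7}
Step 12: union(1, 6) -> merged; set of 1 now {1, 6}
Step 13: find(1) -> no change; set of 1 is {1, 6}
Set of 7: {0, 7}; 2 is not a member.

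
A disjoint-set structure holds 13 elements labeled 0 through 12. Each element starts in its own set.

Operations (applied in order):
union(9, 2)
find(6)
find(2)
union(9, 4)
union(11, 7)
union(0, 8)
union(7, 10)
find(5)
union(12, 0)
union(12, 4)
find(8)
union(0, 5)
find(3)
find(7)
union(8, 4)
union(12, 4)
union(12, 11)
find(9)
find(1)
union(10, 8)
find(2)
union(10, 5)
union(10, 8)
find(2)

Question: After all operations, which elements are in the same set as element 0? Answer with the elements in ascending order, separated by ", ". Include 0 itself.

Step 1: union(9, 2) -> merged; set of 9 now {2, 9}
Step 2: find(6) -> no change; set of 6 is {6}
Step 3: find(2) -> no change; set of 2 is {2, 9}
Step 4: union(9, 4) -> merged; set of 9 now {2, 4, 9}
Step 5: union(11, 7) -> merged; set of 11 now {7, 11}
Step 6: union(0, 8) -> merged; set of 0 now {0, 8}
Step 7: union(7, 10) -> merged; set of 7 now {7, 10, 11}
Step 8: find(5) -> no change; set of 5 is {5}
Step 9: union(12, 0) -> merged; set of 12 now {0, 8, 12}
Step 10: union(12, 4) -> merged; set of 12 now {0, 2, 4, 8, 9, 12}
Step 11: find(8) -> no change; set of 8 is {0, 2, 4, 8, 9, 12}
Step 12: union(0, 5) -> merged; set of 0 now {0, 2, 4, 5, 8, 9, 12}
Step 13: find(3) -> no change; set of 3 is {3}
Step 14: find(7) -> no change; set of 7 is {7, 10, 11}
Step 15: union(8, 4) -> already same set; set of 8 now {0, 2, 4, 5, 8, 9, 12}
Step 16: union(12, 4) -> already same set; set of 12 now {0, 2, 4, 5, 8, 9, 12}
Step 17: union(12, 11) -> merged; set of 12 now {0, 2, 4, 5, 7, 8, 9, 10, 11, 12}
Step 18: find(9) -> no change; set of 9 is {0, 2, 4, 5, 7, 8, 9, 10, 11, 12}
Step 19: find(1) -> no change; set of 1 is {1}
Step 20: union(10, 8) -> already same set; set of 10 now {0, 2, 4, 5, 7, 8, 9, 10, 11, 12}
Step 21: find(2) -> no change; set of 2 is {0, 2, 4, 5, 7, 8, 9, 10, 11, 12}
Step 22: union(10, 5) -> already same set; set of 10 now {0, 2, 4, 5, 7, 8, 9, 10, 11, 12}
Step 23: union(10, 8) -> already same set; set of 10 now {0, 2, 4, 5, 7, 8, 9, 10, 11, 12}
Step 24: find(2) -> no change; set of 2 is {0, 2, 4, 5, 7, 8, 9, 10, 11, 12}
Component of 0: {0, 2, 4, 5, 7, 8, 9, 10, 11, 12}

Answer: 0, 2, 4, 5, 7, 8, 9, 10, 11, 12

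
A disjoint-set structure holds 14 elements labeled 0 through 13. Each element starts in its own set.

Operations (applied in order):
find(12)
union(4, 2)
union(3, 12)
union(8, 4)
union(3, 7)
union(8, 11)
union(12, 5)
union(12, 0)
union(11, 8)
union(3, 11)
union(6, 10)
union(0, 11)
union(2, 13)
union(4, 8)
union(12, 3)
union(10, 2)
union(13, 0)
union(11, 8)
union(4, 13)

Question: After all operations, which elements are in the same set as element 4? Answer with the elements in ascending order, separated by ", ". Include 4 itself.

Step 1: find(12) -> no change; set of 12 is {12}
Step 2: union(4, 2) -> merged; set of 4 now {2, 4}
Step 3: union(3, 12) -> merged; set of 3 now {3, 12}
Step 4: union(8, 4) -> merged; set of 8 now {2, 4, 8}
Step 5: union(3, 7) -> merged; set of 3 now {3, 7, 12}
Step 6: union(8, 11) -> merged; set of 8 now {2, 4, 8, 11}
Step 7: union(12, 5) -> merged; set of 12 now {3, 5, 7, 12}
Step 8: union(12, 0) -> merged; set of 12 now {0, 3, 5, 7, 12}
Step 9: union(11, 8) -> already same set; set of 11 now {2, 4, 8, 11}
Step 10: union(3, 11) -> merged; set of 3 now {0, 2, 3, 4, 5, 7, 8, 11, 12}
Step 11: union(6, 10) -> merged; set of 6 now {6, 10}
Step 12: union(0, 11) -> already same set; set of 0 now {0, 2, 3, 4, 5, 7, 8, 11, 12}
Step 13: union(2, 13) -> merged; set of 2 now {0, 2, 3, 4, 5, 7, 8, 11, 12, 13}
Step 14: union(4, 8) -> already same set; set of 4 now {0, 2, 3, 4, 5, 7, 8, 11, 12, 13}
Step 15: union(12, 3) -> already same set; set of 12 now {0, 2, 3, 4, 5, 7, 8, 11, 12, 13}
Step 16: union(10, 2) -> merged; set of 10 now {0, 2, 3, 4, 5, 6, 7, 8, 10, 11, 12, 13}
Step 17: union(13, 0) -> already same set; set of 13 now {0, 2, 3, 4, 5, 6, 7, 8, 10, 11, 12, 13}
Step 18: union(11, 8) -> already same set; set of 11 now {0, 2, 3, 4, 5, 6, 7, 8, 10, 11, 12, 13}
Step 19: union(4, 13) -> already same set; set of 4 now {0, 2, 3, 4, 5, 6, 7, 8, 10, 11, 12, 13}
Component of 4: {0, 2, 3, 4, 5, 6, 7, 8, 10, 11, 12, 13}

Answer: 0, 2, 3, 4, 5, 6, 7, 8, 10, 11, 12, 13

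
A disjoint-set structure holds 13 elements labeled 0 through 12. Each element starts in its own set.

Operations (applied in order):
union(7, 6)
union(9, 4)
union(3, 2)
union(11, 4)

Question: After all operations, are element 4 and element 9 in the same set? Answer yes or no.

Answer: yes

Derivation:
Step 1: union(7, 6) -> merged; set of 7 now {6, 7}
Step 2: union(9, 4) -> merged; set of 9 now {4, 9}
Step 3: union(3, 2) -> merged; set of 3 now {2, 3}
Step 4: union(11, 4) -> merged; set of 11 now {4, 9, 11}
Set of 4: {4, 9, 11}; 9 is a member.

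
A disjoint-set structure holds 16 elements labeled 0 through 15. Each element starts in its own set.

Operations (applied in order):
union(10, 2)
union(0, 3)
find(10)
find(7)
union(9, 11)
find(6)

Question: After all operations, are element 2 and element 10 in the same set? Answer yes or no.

Answer: yes

Derivation:
Step 1: union(10, 2) -> merged; set of 10 now {2, 10}
Step 2: union(0, 3) -> merged; set of 0 now {0, 3}
Step 3: find(10) -> no change; set of 10 is {2, 10}
Step 4: find(7) -> no change; set of 7 is {7}
Step 5: union(9, 11) -> merged; set of 9 now {9, 11}
Step 6: find(6) -> no change; set of 6 is {6}
Set of 2: {2, 10}; 10 is a member.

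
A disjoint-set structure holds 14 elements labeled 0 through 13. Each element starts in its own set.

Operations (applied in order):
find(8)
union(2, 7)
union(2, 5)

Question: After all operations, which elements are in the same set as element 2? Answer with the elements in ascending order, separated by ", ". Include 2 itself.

Step 1: find(8) -> no change; set of 8 is {8}
Step 2: union(2, 7) -> merged; set of 2 now {2, 7}
Step 3: union(2, 5) -> merged; set of 2 now {2, 5, 7}
Component of 2: {2, 5, 7}

Answer: 2, 5, 7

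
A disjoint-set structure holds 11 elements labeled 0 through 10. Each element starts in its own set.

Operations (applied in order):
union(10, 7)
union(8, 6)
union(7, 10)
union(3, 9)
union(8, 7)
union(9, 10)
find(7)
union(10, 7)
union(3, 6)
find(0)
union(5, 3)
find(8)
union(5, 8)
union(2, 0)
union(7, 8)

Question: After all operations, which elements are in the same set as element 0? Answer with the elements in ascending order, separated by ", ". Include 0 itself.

Step 1: union(10, 7) -> merged; set of 10 now {7, 10}
Step 2: union(8, 6) -> merged; set of 8 now {6, 8}
Step 3: union(7, 10) -> already same set; set of 7 now {7, 10}
Step 4: union(3, 9) -> merged; set of 3 now {3, 9}
Step 5: union(8, 7) -> merged; set of 8 now {6, 7, 8, 10}
Step 6: union(9, 10) -> merged; set of 9 now {3, 6, 7, 8, 9, 10}
Step 7: find(7) -> no change; set of 7 is {3, 6, 7, 8, 9, 10}
Step 8: union(10, 7) -> already same set; set of 10 now {3, 6, 7, 8, 9, 10}
Step 9: union(3, 6) -> already same set; set of 3 now {3, 6, 7, 8, 9, 10}
Step 10: find(0) -> no change; set of 0 is {0}
Step 11: union(5, 3) -> merged; set of 5 now {3, 5, 6, 7, 8, 9, 10}
Step 12: find(8) -> no change; set of 8 is {3, 5, 6, 7, 8, 9, 10}
Step 13: union(5, 8) -> already same set; set of 5 now {3, 5, 6, 7, 8, 9, 10}
Step 14: union(2, 0) -> merged; set of 2 now {0, 2}
Step 15: union(7, 8) -> already same set; set of 7 now {3, 5, 6, 7, 8, 9, 10}
Component of 0: {0, 2}

Answer: 0, 2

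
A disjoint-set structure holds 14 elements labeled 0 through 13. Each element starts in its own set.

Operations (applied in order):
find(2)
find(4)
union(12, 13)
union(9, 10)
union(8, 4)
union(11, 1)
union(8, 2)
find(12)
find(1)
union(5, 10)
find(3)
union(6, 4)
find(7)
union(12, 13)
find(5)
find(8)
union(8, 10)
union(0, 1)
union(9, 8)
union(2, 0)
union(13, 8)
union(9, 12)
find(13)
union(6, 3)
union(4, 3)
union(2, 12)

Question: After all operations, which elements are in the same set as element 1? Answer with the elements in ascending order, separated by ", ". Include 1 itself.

Step 1: find(2) -> no change; set of 2 is {2}
Step 2: find(4) -> no change; set of 4 is {4}
Step 3: union(12, 13) -> merged; set of 12 now {12, 13}
Step 4: union(9, 10) -> merged; set of 9 now {9, 10}
Step 5: union(8, 4) -> merged; set of 8 now {4, 8}
Step 6: union(11, 1) -> merged; set of 11 now {1, 11}
Step 7: union(8, 2) -> merged; set of 8 now {2, 4, 8}
Step 8: find(12) -> no change; set of 12 is {12, 13}
Step 9: find(1) -> no change; set of 1 is {1, 11}
Step 10: union(5, 10) -> merged; set of 5 now {5, 9, 10}
Step 11: find(3) -> no change; set of 3 is {3}
Step 12: union(6, 4) -> merged; set of 6 now {2, 4, 6, 8}
Step 13: find(7) -> no change; set of 7 is {7}
Step 14: union(12, 13) -> already same set; set of 12 now {12, 13}
Step 15: find(5) -> no change; set of 5 is {5, 9, 10}
Step 16: find(8) -> no change; set of 8 is {2, 4, 6, 8}
Step 17: union(8, 10) -> merged; set of 8 now {2, 4, 5, 6, 8, 9, 10}
Step 18: union(0, 1) -> merged; set of 0 now {0, 1, 11}
Step 19: union(9, 8) -> already same set; set of 9 now {2, 4, 5, 6, 8, 9, 10}
Step 20: union(2, 0) -> merged; set of 2 now {0, 1, 2, 4, 5, 6, 8, 9, 10, 11}
Step 21: union(13, 8) -> merged; set of 13 now {0, 1, 2, 4, 5, 6, 8, 9, 10, 11, 12, 13}
Step 22: union(9, 12) -> already same set; set of 9 now {0, 1, 2, 4, 5, 6, 8, 9, 10, 11, 12, 13}
Step 23: find(13) -> no change; set of 13 is {0, 1, 2, 4, 5, 6, 8, 9, 10, 11, 12, 13}
Step 24: union(6, 3) -> merged; set of 6 now {0, 1, 2, 3, 4, 5, 6, 8, 9, 10, 11, 12, 13}
Step 25: union(4, 3) -> already same set; set of 4 now {0, 1, 2, 3, 4, 5, 6, 8, 9, 10, 11, 12, 13}
Step 26: union(2, 12) -> already same set; set of 2 now {0, 1, 2, 3, 4, 5, 6, 8, 9, 10, 11, 12, 13}
Component of 1: {0, 1, 2, 3, 4, 5, 6, 8, 9, 10, 11, 12, 13}

Answer: 0, 1, 2, 3, 4, 5, 6, 8, 9, 10, 11, 12, 13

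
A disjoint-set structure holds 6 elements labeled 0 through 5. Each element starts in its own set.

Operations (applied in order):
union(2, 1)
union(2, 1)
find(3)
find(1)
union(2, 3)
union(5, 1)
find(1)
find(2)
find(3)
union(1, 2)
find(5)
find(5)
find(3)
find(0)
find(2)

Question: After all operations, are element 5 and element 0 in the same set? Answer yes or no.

Step 1: union(2, 1) -> merged; set of 2 now {1, 2}
Step 2: union(2, 1) -> already same set; set of 2 now {1, 2}
Step 3: find(3) -> no change; set of 3 is {3}
Step 4: find(1) -> no change; set of 1 is {1, 2}
Step 5: union(2, 3) -> merged; set of 2 now {1, 2, 3}
Step 6: union(5, 1) -> merged; set of 5 now {1, 2, 3, 5}
Step 7: find(1) -> no change; set of 1 is {1, 2, 3, 5}
Step 8: find(2) -> no change; set of 2 is {1, 2, 3, 5}
Step 9: find(3) -> no change; set of 3 is {1, 2, 3, 5}
Step 10: union(1, 2) -> already same set; set of 1 now {1, 2, 3, 5}
Step 11: find(5) -> no change; set of 5 is {1, 2, 3, 5}
Step 12: find(5) -> no change; set of 5 is {1, 2, 3, 5}
Step 13: find(3) -> no change; set of 3 is {1, 2, 3, 5}
Step 14: find(0) -> no change; set of 0 is {0}
Step 15: find(2) -> no change; set of 2 is {1, 2, 3, 5}
Set of 5: {1, 2, 3, 5}; 0 is not a member.

Answer: no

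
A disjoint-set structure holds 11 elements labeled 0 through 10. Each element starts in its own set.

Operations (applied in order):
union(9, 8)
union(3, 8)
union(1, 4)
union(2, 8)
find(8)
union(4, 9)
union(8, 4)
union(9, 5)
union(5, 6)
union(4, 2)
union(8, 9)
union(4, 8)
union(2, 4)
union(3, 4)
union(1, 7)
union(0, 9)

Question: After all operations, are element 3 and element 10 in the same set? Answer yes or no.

Answer: no

Derivation:
Step 1: union(9, 8) -> merged; set of 9 now {8, 9}
Step 2: union(3, 8) -> merged; set of 3 now {3, 8, 9}
Step 3: union(1, 4) -> merged; set of 1 now {1, 4}
Step 4: union(2, 8) -> merged; set of 2 now {2, 3, 8, 9}
Step 5: find(8) -> no change; set of 8 is {2, 3, 8, 9}
Step 6: union(4, 9) -> merged; set of 4 now {1, 2, 3, 4, 8, 9}
Step 7: union(8, 4) -> already same set; set of 8 now {1, 2, 3, 4, 8, 9}
Step 8: union(9, 5) -> merged; set of 9 now {1, 2, 3, 4, 5, 8, 9}
Step 9: union(5, 6) -> merged; set of 5 now {1, 2, 3, 4, 5, 6, 8, 9}
Step 10: union(4, 2) -> already same set; set of 4 now {1, 2, 3, 4, 5, 6, 8, 9}
Step 11: union(8, 9) -> already same set; set of 8 now {1, 2, 3, 4, 5, 6, 8, 9}
Step 12: union(4, 8) -> already same set; set of 4 now {1, 2, 3, 4, 5, 6, 8, 9}
Step 13: union(2, 4) -> already same set; set of 2 now {1, 2, 3, 4, 5, 6, 8, 9}
Step 14: union(3, 4) -> already same set; set of 3 now {1, 2, 3, 4, 5, 6, 8, 9}
Step 15: union(1, 7) -> merged; set of 1 now {1, 2, 3, 4, 5, 6, 7, 8, 9}
Step 16: union(0, 9) -> merged; set of 0 now {0, 1, 2, 3, 4, 5, 6, 7, 8, 9}
Set of 3: {0, 1, 2, 3, 4, 5, 6, 7, 8, 9}; 10 is not a member.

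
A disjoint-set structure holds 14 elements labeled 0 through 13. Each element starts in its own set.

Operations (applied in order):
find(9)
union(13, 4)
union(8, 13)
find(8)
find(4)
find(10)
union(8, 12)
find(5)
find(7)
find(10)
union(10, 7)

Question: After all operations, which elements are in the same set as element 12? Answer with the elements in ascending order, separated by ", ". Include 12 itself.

Answer: 4, 8, 12, 13

Derivation:
Step 1: find(9) -> no change; set of 9 is {9}
Step 2: union(13, 4) -> merged; set of 13 now {4, 13}
Step 3: union(8, 13) -> merged; set of 8 now {4, 8, 13}
Step 4: find(8) -> no change; set of 8 is {4, 8, 13}
Step 5: find(4) -> no change; set of 4 is {4, 8, 13}
Step 6: find(10) -> no change; set of 10 is {10}
Step 7: union(8, 12) -> merged; set of 8 now {4, 8, 12, 13}
Step 8: find(5) -> no change; set of 5 is {5}
Step 9: find(7) -> no change; set of 7 is {7}
Step 10: find(10) -> no change; set of 10 is {10}
Step 11: union(10, 7) -> merged; set of 10 now {7, 10}
Component of 12: {4, 8, 12, 13}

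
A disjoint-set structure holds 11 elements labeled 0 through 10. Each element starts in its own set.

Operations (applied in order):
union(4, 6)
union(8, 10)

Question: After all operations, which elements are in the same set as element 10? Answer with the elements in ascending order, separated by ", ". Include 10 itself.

Step 1: union(4, 6) -> merged; set of 4 now {4, 6}
Step 2: union(8, 10) -> merged; set of 8 now {8, 10}
Component of 10: {8, 10}

Answer: 8, 10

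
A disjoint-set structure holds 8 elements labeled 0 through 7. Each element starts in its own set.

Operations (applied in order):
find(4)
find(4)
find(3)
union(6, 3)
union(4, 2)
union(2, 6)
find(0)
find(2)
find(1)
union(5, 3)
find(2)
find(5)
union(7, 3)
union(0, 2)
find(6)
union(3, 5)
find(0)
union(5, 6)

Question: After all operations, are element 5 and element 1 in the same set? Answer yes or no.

Step 1: find(4) -> no change; set of 4 is {4}
Step 2: find(4) -> no change; set of 4 is {4}
Step 3: find(3) -> no change; set of 3 is {3}
Step 4: union(6, 3) -> merged; set of 6 now {3, 6}
Step 5: union(4, 2) -> merged; set of 4 now {2, 4}
Step 6: union(2, 6) -> merged; set of 2 now {2, 3, 4, 6}
Step 7: find(0) -> no change; set of 0 is {0}
Step 8: find(2) -> no change; set of 2 is {2, 3, 4, 6}
Step 9: find(1) -> no change; set of 1 is {1}
Step 10: union(5, 3) -> merged; set of 5 now {2, 3, 4, 5, 6}
Step 11: find(2) -> no change; set of 2 is {2, 3, 4, 5, 6}
Step 12: find(5) -> no change; set of 5 is {2, 3, 4, 5, 6}
Step 13: union(7, 3) -> merged; set of 7 now {2, 3, 4, 5, 6, 7}
Step 14: union(0, 2) -> merged; set of 0 now {0, 2, 3, 4, 5, 6, 7}
Step 15: find(6) -> no change; set of 6 is {0, 2, 3, 4, 5, 6, 7}
Step 16: union(3, 5) -> already same set; set of 3 now {0, 2, 3, 4, 5, 6, 7}
Step 17: find(0) -> no change; set of 0 is {0, 2, 3, 4, 5, 6, 7}
Step 18: union(5, 6) -> already same set; set of 5 now {0, 2, 3, 4, 5, 6, 7}
Set of 5: {0, 2, 3, 4, 5, 6, 7}; 1 is not a member.

Answer: no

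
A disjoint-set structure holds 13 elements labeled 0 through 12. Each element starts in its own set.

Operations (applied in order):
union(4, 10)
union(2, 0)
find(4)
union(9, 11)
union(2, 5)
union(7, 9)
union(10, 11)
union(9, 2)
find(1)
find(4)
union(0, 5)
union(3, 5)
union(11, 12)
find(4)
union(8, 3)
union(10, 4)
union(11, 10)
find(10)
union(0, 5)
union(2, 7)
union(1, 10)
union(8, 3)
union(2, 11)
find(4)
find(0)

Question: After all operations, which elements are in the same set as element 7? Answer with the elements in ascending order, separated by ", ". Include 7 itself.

Step 1: union(4, 10) -> merged; set of 4 now {4, 10}
Step 2: union(2, 0) -> merged; set of 2 now {0, 2}
Step 3: find(4) -> no change; set of 4 is {4, 10}
Step 4: union(9, 11) -> merged; set of 9 now {9, 11}
Step 5: union(2, 5) -> merged; set of 2 now {0, 2, 5}
Step 6: union(7, 9) -> merged; set of 7 now {7, 9, 11}
Step 7: union(10, 11) -> merged; set of 10 now {4, 7, 9, 10, 11}
Step 8: union(9, 2) -> merged; set of 9 now {0, 2, 4, 5, 7, 9, 10, 11}
Step 9: find(1) -> no change; set of 1 is {1}
Step 10: find(4) -> no change; set of 4 is {0, 2, 4, 5, 7, 9, 10, 11}
Step 11: union(0, 5) -> already same set; set of 0 now {0, 2, 4, 5, 7, 9, 10, 11}
Step 12: union(3, 5) -> merged; set of 3 now {0, 2, 3, 4, 5, 7, 9, 10, 11}
Step 13: union(11, 12) -> merged; set of 11 now {0, 2, 3, 4, 5, 7, 9, 10, 11, 12}
Step 14: find(4) -> no change; set of 4 is {0, 2, 3, 4, 5, 7, 9, 10, 11, 12}
Step 15: union(8, 3) -> merged; set of 8 now {0, 2, 3, 4, 5, 7, 8, 9, 10, 11, 12}
Step 16: union(10, 4) -> already same set; set of 10 now {0, 2, 3, 4, 5, 7, 8, 9, 10, 11, 12}
Step 17: union(11, 10) -> already same set; set of 11 now {0, 2, 3, 4, 5, 7, 8, 9, 10, 11, 12}
Step 18: find(10) -> no change; set of 10 is {0, 2, 3, 4, 5, 7, 8, 9, 10, 11, 12}
Step 19: union(0, 5) -> already same set; set of 0 now {0, 2, 3, 4, 5, 7, 8, 9, 10, 11, 12}
Step 20: union(2, 7) -> already same set; set of 2 now {0, 2, 3, 4, 5, 7, 8, 9, 10, 11, 12}
Step 21: union(1, 10) -> merged; set of 1 now {0, 1, 2, 3, 4, 5, 7, 8, 9, 10, 11, 12}
Step 22: union(8, 3) -> already same set; set of 8 now {0, 1, 2, 3, 4, 5, 7, 8, 9, 10, 11, 12}
Step 23: union(2, 11) -> already same set; set of 2 now {0, 1, 2, 3, 4, 5, 7, 8, 9, 10, 11, 12}
Step 24: find(4) -> no change; set of 4 is {0, 1, 2, 3, 4, 5, 7, 8, 9, 10, 11, 12}
Step 25: find(0) -> no change; set of 0 is {0, 1, 2, 3, 4, 5, 7, 8, 9, 10, 11, 12}
Component of 7: {0, 1, 2, 3, 4, 5, 7, 8, 9, 10, 11, 12}

Answer: 0, 1, 2, 3, 4, 5, 7, 8, 9, 10, 11, 12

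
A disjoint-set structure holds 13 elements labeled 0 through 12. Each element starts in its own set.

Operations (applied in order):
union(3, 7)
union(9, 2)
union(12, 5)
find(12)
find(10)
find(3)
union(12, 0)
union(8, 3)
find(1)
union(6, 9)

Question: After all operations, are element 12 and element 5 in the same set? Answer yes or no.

Answer: yes

Derivation:
Step 1: union(3, 7) -> merged; set of 3 now {3, 7}
Step 2: union(9, 2) -> merged; set of 9 now {2, 9}
Step 3: union(12, 5) -> merged; set of 12 now {5, 12}
Step 4: find(12) -> no change; set of 12 is {5, 12}
Step 5: find(10) -> no change; set of 10 is {10}
Step 6: find(3) -> no change; set of 3 is {3, 7}
Step 7: union(12, 0) -> merged; set of 12 now {0, 5, 12}
Step 8: union(8, 3) -> merged; set of 8 now {3, 7, 8}
Step 9: find(1) -> no change; set of 1 is {1}
Step 10: union(6, 9) -> merged; set of 6 now {2, 6, 9}
Set of 12: {0, 5, 12}; 5 is a member.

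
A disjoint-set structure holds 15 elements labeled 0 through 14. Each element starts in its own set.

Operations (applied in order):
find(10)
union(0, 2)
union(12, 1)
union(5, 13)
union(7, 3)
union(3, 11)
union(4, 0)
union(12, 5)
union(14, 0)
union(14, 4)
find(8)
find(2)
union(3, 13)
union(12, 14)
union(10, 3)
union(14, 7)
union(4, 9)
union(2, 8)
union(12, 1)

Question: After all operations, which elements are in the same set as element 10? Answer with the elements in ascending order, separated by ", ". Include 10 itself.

Step 1: find(10) -> no change; set of 10 is {10}
Step 2: union(0, 2) -> merged; set of 0 now {0, 2}
Step 3: union(12, 1) -> merged; set of 12 now {1, 12}
Step 4: union(5, 13) -> merged; set of 5 now {5, 13}
Step 5: union(7, 3) -> merged; set of 7 now {3, 7}
Step 6: union(3, 11) -> merged; set of 3 now {3, 7, 11}
Step 7: union(4, 0) -> merged; set of 4 now {0, 2, 4}
Step 8: union(12, 5) -> merged; set of 12 now {1, 5, 12, 13}
Step 9: union(14, 0) -> merged; set of 14 now {0, 2, 4, 14}
Step 10: union(14, 4) -> already same set; set of 14 now {0, 2, 4, 14}
Step 11: find(8) -> no change; set of 8 is {8}
Step 12: find(2) -> no change; set of 2 is {0, 2, 4, 14}
Step 13: union(3, 13) -> merged; set of 3 now {1, 3, 5, 7, 11, 12, 13}
Step 14: union(12, 14) -> merged; set of 12 now {0, 1, 2, 3, 4, 5, 7, 11, 12, 13, 14}
Step 15: union(10, 3) -> merged; set of 10 now {0, 1, 2, 3, 4, 5, 7, 10, 11, 12, 13, 14}
Step 16: union(14, 7) -> already same set; set of 14 now {0, 1, 2, 3, 4, 5, 7, 10, 11, 12, 13, 14}
Step 17: union(4, 9) -> merged; set of 4 now {0, 1, 2, 3, 4, 5, 7, 9, 10, 11, 12, 13, 14}
Step 18: union(2, 8) -> merged; set of 2 now {0, 1, 2, 3, 4, 5, 7, 8, 9, 10, 11, 12, 13, 14}
Step 19: union(12, 1) -> already same set; set of 12 now {0, 1, 2, 3, 4, 5, 7, 8, 9, 10, 11, 12, 13, 14}
Component of 10: {0, 1, 2, 3, 4, 5, 7, 8, 9, 10, 11, 12, 13, 14}

Answer: 0, 1, 2, 3, 4, 5, 7, 8, 9, 10, 11, 12, 13, 14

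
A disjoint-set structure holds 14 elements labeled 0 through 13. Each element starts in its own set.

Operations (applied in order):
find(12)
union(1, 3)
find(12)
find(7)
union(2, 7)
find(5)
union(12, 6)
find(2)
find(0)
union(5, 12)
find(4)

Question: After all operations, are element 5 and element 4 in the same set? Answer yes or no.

Step 1: find(12) -> no change; set of 12 is {12}
Step 2: union(1, 3) -> merged; set of 1 now {1, 3}
Step 3: find(12) -> no change; set of 12 is {12}
Step 4: find(7) -> no change; set of 7 is {7}
Step 5: union(2, 7) -> merged; set of 2 now {2, 7}
Step 6: find(5) -> no change; set of 5 is {5}
Step 7: union(12, 6) -> merged; set of 12 now {6, 12}
Step 8: find(2) -> no change; set of 2 is {2, 7}
Step 9: find(0) -> no change; set of 0 is {0}
Step 10: union(5, 12) -> merged; set of 5 now {5, 6, 12}
Step 11: find(4) -> no change; set of 4 is {4}
Set of 5: {5, 6, 12}; 4 is not a member.

Answer: no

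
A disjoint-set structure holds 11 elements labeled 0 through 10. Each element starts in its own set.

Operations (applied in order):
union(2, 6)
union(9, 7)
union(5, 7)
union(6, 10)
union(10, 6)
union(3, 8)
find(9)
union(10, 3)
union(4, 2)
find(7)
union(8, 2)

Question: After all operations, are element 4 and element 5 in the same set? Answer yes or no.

Step 1: union(2, 6) -> merged; set of 2 now {2, 6}
Step 2: union(9, 7) -> merged; set of 9 now {7, 9}
Step 3: union(5, 7) -> merged; set of 5 now {5, 7, 9}
Step 4: union(6, 10) -> merged; set of 6 now {2, 6, 10}
Step 5: union(10, 6) -> already same set; set of 10 now {2, 6, 10}
Step 6: union(3, 8) -> merged; set of 3 now {3, 8}
Step 7: find(9) -> no change; set of 9 is {5, 7, 9}
Step 8: union(10, 3) -> merged; set of 10 now {2, 3, 6, 8, 10}
Step 9: union(4, 2) -> merged; set of 4 now {2, 3, 4, 6, 8, 10}
Step 10: find(7) -> no change; set of 7 is {5, 7, 9}
Step 11: union(8, 2) -> already same set; set of 8 now {2, 3, 4, 6, 8, 10}
Set of 4: {2, 3, 4, 6, 8, 10}; 5 is not a member.

Answer: no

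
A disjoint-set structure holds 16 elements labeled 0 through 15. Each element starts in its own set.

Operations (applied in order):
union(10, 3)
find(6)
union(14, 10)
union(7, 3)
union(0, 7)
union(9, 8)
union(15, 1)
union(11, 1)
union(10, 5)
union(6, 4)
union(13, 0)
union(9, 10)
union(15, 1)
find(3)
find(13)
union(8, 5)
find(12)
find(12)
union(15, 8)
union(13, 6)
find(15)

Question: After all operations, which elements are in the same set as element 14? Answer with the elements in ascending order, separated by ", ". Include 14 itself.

Step 1: union(10, 3) -> merged; set of 10 now {3, 10}
Step 2: find(6) -> no change; set of 6 is {6}
Step 3: union(14, 10) -> merged; set of 14 now {3, 10, 14}
Step 4: union(7, 3) -> merged; set of 7 now {3, 7, 10, 14}
Step 5: union(0, 7) -> merged; set of 0 now {0, 3, 7, 10, 14}
Step 6: union(9, 8) -> merged; set of 9 now {8, 9}
Step 7: union(15, 1) -> merged; set of 15 now {1, 15}
Step 8: union(11, 1) -> merged; set of 11 now {1, 11, 15}
Step 9: union(10, 5) -> merged; set of 10 now {0, 3, 5, 7, 10, 14}
Step 10: union(6, 4) -> merged; set of 6 now {4, 6}
Step 11: union(13, 0) -> merged; set of 13 now {0, 3, 5, 7, 10, 13, 14}
Step 12: union(9, 10) -> merged; set of 9 now {0, 3, 5, 7, 8, 9, 10, 13, 14}
Step 13: union(15, 1) -> already same set; set of 15 now {1, 11, 15}
Step 14: find(3) -> no change; set of 3 is {0, 3, 5, 7, 8, 9, 10, 13, 14}
Step 15: find(13) -> no change; set of 13 is {0, 3, 5, 7, 8, 9, 10, 13, 14}
Step 16: union(8, 5) -> already same set; set of 8 now {0, 3, 5, 7, 8, 9, 10, 13, 14}
Step 17: find(12) -> no change; set of 12 is {12}
Step 18: find(12) -> no change; set of 12 is {12}
Step 19: union(15, 8) -> merged; set of 15 now {0, 1, 3, 5, 7, 8, 9, 10, 11, 13, 14, 15}
Step 20: union(13, 6) -> merged; set of 13 now {0, 1, 3, 4, 5, 6, 7, 8, 9, 10, 11, 13, 14, 15}
Step 21: find(15) -> no change; set of 15 is {0, 1, 3, 4, 5, 6, 7, 8, 9, 10, 11, 13, 14, 15}
Component of 14: {0, 1, 3, 4, 5, 6, 7, 8, 9, 10, 11, 13, 14, 15}

Answer: 0, 1, 3, 4, 5, 6, 7, 8, 9, 10, 11, 13, 14, 15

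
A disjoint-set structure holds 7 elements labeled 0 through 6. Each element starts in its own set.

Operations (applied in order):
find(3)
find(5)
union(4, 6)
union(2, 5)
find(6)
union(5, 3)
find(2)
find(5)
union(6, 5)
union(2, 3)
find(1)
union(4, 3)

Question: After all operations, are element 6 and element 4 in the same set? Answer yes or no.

Step 1: find(3) -> no change; set of 3 is {3}
Step 2: find(5) -> no change; set of 5 is {5}
Step 3: union(4, 6) -> merged; set of 4 now {4, 6}
Step 4: union(2, 5) -> merged; set of 2 now {2, 5}
Step 5: find(6) -> no change; set of 6 is {4, 6}
Step 6: union(5, 3) -> merged; set of 5 now {2, 3, 5}
Step 7: find(2) -> no change; set of 2 is {2, 3, 5}
Step 8: find(5) -> no change; set of 5 is {2, 3, 5}
Step 9: union(6, 5) -> merged; set of 6 now {2, 3, 4, 5, 6}
Step 10: union(2, 3) -> already same set; set of 2 now {2, 3, 4, 5, 6}
Step 11: find(1) -> no change; set of 1 is {1}
Step 12: union(4, 3) -> already same set; set of 4 now {2, 3, 4, 5, 6}
Set of 6: {2, 3, 4, 5, 6}; 4 is a member.

Answer: yes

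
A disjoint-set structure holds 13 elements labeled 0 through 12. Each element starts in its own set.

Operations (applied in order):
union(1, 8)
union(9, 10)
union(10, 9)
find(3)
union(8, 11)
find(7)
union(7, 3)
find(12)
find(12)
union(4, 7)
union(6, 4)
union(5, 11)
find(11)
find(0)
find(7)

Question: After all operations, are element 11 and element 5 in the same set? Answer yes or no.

Answer: yes

Derivation:
Step 1: union(1, 8) -> merged; set of 1 now {1, 8}
Step 2: union(9, 10) -> merged; set of 9 now {9, 10}
Step 3: union(10, 9) -> already same set; set of 10 now {9, 10}
Step 4: find(3) -> no change; set of 3 is {3}
Step 5: union(8, 11) -> merged; set of 8 now {1, 8, 11}
Step 6: find(7) -> no change; set of 7 is {7}
Step 7: union(7, 3) -> merged; set of 7 now {3, 7}
Step 8: find(12) -> no change; set of 12 is {12}
Step 9: find(12) -> no change; set of 12 is {12}
Step 10: union(4, 7) -> merged; set of 4 now {3, 4, 7}
Step 11: union(6, 4) -> merged; set of 6 now {3, 4, 6, 7}
Step 12: union(5, 11) -> merged; set of 5 now {1, 5, 8, 11}
Step 13: find(11) -> no change; set of 11 is {1, 5, 8, 11}
Step 14: find(0) -> no change; set of 0 is {0}
Step 15: find(7) -> no change; set of 7 is {3, 4, 6, 7}
Set of 11: {1, 5, 8, 11}; 5 is a member.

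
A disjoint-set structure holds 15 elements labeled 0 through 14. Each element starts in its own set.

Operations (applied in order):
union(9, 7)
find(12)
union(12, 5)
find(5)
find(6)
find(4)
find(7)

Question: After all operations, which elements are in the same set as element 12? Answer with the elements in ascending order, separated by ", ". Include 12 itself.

Step 1: union(9, 7) -> merged; set of 9 now {7, 9}
Step 2: find(12) -> no change; set of 12 is {12}
Step 3: union(12, 5) -> merged; set of 12 now {5, 12}
Step 4: find(5) -> no change; set of 5 is {5, 12}
Step 5: find(6) -> no change; set of 6 is {6}
Step 6: find(4) -> no change; set of 4 is {4}
Step 7: find(7) -> no change; set of 7 is {7, 9}
Component of 12: {5, 12}

Answer: 5, 12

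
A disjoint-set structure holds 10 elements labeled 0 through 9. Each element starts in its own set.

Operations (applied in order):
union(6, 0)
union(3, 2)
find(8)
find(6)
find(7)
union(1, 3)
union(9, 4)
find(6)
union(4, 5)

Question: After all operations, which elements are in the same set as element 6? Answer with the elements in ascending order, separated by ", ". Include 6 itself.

Step 1: union(6, 0) -> merged; set of 6 now {0, 6}
Step 2: union(3, 2) -> merged; set of 3 now {2, 3}
Step 3: find(8) -> no change; set of 8 is {8}
Step 4: find(6) -> no change; set of 6 is {0, 6}
Step 5: find(7) -> no change; set of 7 is {7}
Step 6: union(1, 3) -> merged; set of 1 now {1, 2, 3}
Step 7: union(9, 4) -> merged; set of 9 now {4, 9}
Step 8: find(6) -> no change; set of 6 is {0, 6}
Step 9: union(4, 5) -> merged; set of 4 now {4, 5, 9}
Component of 6: {0, 6}

Answer: 0, 6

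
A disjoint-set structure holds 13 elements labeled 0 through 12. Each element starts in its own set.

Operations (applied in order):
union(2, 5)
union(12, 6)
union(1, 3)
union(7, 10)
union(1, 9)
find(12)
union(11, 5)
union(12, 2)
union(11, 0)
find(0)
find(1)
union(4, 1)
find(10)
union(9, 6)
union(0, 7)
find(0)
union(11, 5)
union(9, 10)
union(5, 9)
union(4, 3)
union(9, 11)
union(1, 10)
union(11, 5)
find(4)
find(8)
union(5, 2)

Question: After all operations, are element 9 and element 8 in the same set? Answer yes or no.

Answer: no

Derivation:
Step 1: union(2, 5) -> merged; set of 2 now {2, 5}
Step 2: union(12, 6) -> merged; set of 12 now {6, 12}
Step 3: union(1, 3) -> merged; set of 1 now {1, 3}
Step 4: union(7, 10) -> merged; set of 7 now {7, 10}
Step 5: union(1, 9) -> merged; set of 1 now {1, 3, 9}
Step 6: find(12) -> no change; set of 12 is {6, 12}
Step 7: union(11, 5) -> merged; set of 11 now {2, 5, 11}
Step 8: union(12, 2) -> merged; set of 12 now {2, 5, 6, 11, 12}
Step 9: union(11, 0) -> merged; set of 11 now {0, 2, 5, 6, 11, 12}
Step 10: find(0) -> no change; set of 0 is {0, 2, 5, 6, 11, 12}
Step 11: find(1) -> no change; set of 1 is {1, 3, 9}
Step 12: union(4, 1) -> merged; set of 4 now {1, 3, 4, 9}
Step 13: find(10) -> no change; set of 10 is {7, 10}
Step 14: union(9, 6) -> merged; set of 9 now {0, 1, 2, 3, 4, 5, 6, 9, 11, 12}
Step 15: union(0, 7) -> merged; set of 0 now {0, 1, 2, 3, 4, 5, 6, 7, 9, 10, 11, 12}
Step 16: find(0) -> no change; set of 0 is {0, 1, 2, 3, 4, 5, 6, 7, 9, 10, 11, 12}
Step 17: union(11, 5) -> already same set; set of 11 now {0, 1, 2, 3, 4, 5, 6, 7, 9, 10, 11, 12}
Step 18: union(9, 10) -> already same set; set of 9 now {0, 1, 2, 3, 4, 5, 6, 7, 9, 10, 11, 12}
Step 19: union(5, 9) -> already same set; set of 5 now {0, 1, 2, 3, 4, 5, 6, 7, 9, 10, 11, 12}
Step 20: union(4, 3) -> already same set; set of 4 now {0, 1, 2, 3, 4, 5, 6, 7, 9, 10, 11, 12}
Step 21: union(9, 11) -> already same set; set of 9 now {0, 1, 2, 3, 4, 5, 6, 7, 9, 10, 11, 12}
Step 22: union(1, 10) -> already same set; set of 1 now {0, 1, 2, 3, 4, 5, 6, 7, 9, 10, 11, 12}
Step 23: union(11, 5) -> already same set; set of 11 now {0, 1, 2, 3, 4, 5, 6, 7, 9, 10, 11, 12}
Step 24: find(4) -> no change; set of 4 is {0, 1, 2, 3, 4, 5, 6, 7, 9, 10, 11, 12}
Step 25: find(8) -> no change; set of 8 is {8}
Step 26: union(5, 2) -> already same set; set of 5 now {0, 1, 2, 3, 4, 5, 6, 7, 9, 10, 11, 12}
Set of 9: {0, 1, 2, 3, 4, 5, 6, 7, 9, 10, 11, 12}; 8 is not a member.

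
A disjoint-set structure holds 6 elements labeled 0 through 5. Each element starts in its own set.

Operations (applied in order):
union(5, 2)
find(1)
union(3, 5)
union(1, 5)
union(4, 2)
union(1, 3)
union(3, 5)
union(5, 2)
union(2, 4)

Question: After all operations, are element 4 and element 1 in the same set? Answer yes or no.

Step 1: union(5, 2) -> merged; set of 5 now {2, 5}
Step 2: find(1) -> no change; set of 1 is {1}
Step 3: union(3, 5) -> merged; set of 3 now {2, 3, 5}
Step 4: union(1, 5) -> merged; set of 1 now {1, 2, 3, 5}
Step 5: union(4, 2) -> merged; set of 4 now {1, 2, 3, 4, 5}
Step 6: union(1, 3) -> already same set; set of 1 now {1, 2, 3, 4, 5}
Step 7: union(3, 5) -> already same set; set of 3 now {1, 2, 3, 4, 5}
Step 8: union(5, 2) -> already same set; set of 5 now {1, 2, 3, 4, 5}
Step 9: union(2, 4) -> already same set; set of 2 now {1, 2, 3, 4, 5}
Set of 4: {1, 2, 3, 4, 5}; 1 is a member.

Answer: yes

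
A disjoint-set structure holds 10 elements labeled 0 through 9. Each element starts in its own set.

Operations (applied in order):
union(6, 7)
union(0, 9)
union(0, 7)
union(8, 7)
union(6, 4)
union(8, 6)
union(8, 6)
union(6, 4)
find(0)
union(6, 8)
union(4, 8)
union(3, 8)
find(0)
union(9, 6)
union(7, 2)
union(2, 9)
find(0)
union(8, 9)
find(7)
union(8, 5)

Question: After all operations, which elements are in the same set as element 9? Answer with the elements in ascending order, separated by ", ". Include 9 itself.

Step 1: union(6, 7) -> merged; set of 6 now {6, 7}
Step 2: union(0, 9) -> merged; set of 0 now {0, 9}
Step 3: union(0, 7) -> merged; set of 0 now {0, 6, 7, 9}
Step 4: union(8, 7) -> merged; set of 8 now {0, 6, 7, 8, 9}
Step 5: union(6, 4) -> merged; set of 6 now {0, 4, 6, 7, 8, 9}
Step 6: union(8, 6) -> already same set; set of 8 now {0, 4, 6, 7, 8, 9}
Step 7: union(8, 6) -> already same set; set of 8 now {0, 4, 6, 7, 8, 9}
Step 8: union(6, 4) -> already same set; set of 6 now {0, 4, 6, 7, 8, 9}
Step 9: find(0) -> no change; set of 0 is {0, 4, 6, 7, 8, 9}
Step 10: union(6, 8) -> already same set; set of 6 now {0, 4, 6, 7, 8, 9}
Step 11: union(4, 8) -> already same set; set of 4 now {0, 4, 6, 7, 8, 9}
Step 12: union(3, 8) -> merged; set of 3 now {0, 3, 4, 6, 7, 8, 9}
Step 13: find(0) -> no change; set of 0 is {0, 3, 4, 6, 7, 8, 9}
Step 14: union(9, 6) -> already same set; set of 9 now {0, 3, 4, 6, 7, 8, 9}
Step 15: union(7, 2) -> merged; set of 7 now {0, 2, 3, 4, 6, 7, 8, 9}
Step 16: union(2, 9) -> already same set; set of 2 now {0, 2, 3, 4, 6, 7, 8, 9}
Step 17: find(0) -> no change; set of 0 is {0, 2, 3, 4, 6, 7, 8, 9}
Step 18: union(8, 9) -> already same set; set of 8 now {0, 2, 3, 4, 6, 7, 8, 9}
Step 19: find(7) -> no change; set of 7 is {0, 2, 3, 4, 6, 7, 8, 9}
Step 20: union(8, 5) -> merged; set of 8 now {0, 2, 3, 4, 5, 6, 7, 8, 9}
Component of 9: {0, 2, 3, 4, 5, 6, 7, 8, 9}

Answer: 0, 2, 3, 4, 5, 6, 7, 8, 9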